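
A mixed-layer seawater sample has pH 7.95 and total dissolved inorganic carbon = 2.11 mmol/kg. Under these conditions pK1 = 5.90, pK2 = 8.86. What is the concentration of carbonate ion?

α₂ = 1 / (1 + [H⁺]/K2 + [H⁺]²/(K1K2)) = 1 / (1 + 10^+0.91 + 10^-1.14)
   = 1 / (1 + 8.1283 + 0.072444) = 1/9.2007 = 0.1087
[CO3²⁻] = α₂ × DIC = 0.1087 × 2.11 = 0.229 mmol/kg

[CO3²⁻] = 0.229 mmol/kg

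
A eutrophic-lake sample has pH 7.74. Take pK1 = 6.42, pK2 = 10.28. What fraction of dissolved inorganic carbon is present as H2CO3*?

α₀ = 0.0456

α₀ = 1 / (1 + K1/[H⁺] + K1K2/[H⁺]²) = 1 / (1 + 10^+1.32 + 10^-1.22)
   = 1 / (1 + 20.893 + 0.060256) = 1/21.953 = 0.04555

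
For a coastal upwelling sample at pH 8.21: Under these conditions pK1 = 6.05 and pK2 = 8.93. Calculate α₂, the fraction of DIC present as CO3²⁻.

α₂ = 0.159

α₂ = 1 / (1 + [H⁺]/K2 + [H⁺]²/(K1K2)) = 1 / (1 + 10^+0.72 + 10^-1.44)
   = 1 / (1 + 5.2481 + 0.036308) = 1/6.2844 = 0.1591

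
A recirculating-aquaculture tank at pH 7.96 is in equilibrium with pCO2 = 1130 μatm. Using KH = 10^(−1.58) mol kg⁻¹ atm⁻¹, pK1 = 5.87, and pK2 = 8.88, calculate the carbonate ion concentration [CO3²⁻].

[CO3²⁻] = 0.440 mmol/kg

[CO2*] = KH · pCO2 = 10^(−1.58) × 1130×10^-6 = 2.972×10^-5 mol/kg
α₀ = 1/(1 + K1/[H⁺] + K1K2/[H⁺]²) = 1/(1 + 10^+2.09 + 10^+1.17) = 0.007204
DIC = [CO2*]/α₀ = 2.972×10^-5 / 0.007204 = 4.126 mmol/kg
[CO3²⁻] = α₂·DIC; α₂ = 0.1066, so [CO3²⁻] = 0.1066 × 4.126 = 0.440 mmol/kg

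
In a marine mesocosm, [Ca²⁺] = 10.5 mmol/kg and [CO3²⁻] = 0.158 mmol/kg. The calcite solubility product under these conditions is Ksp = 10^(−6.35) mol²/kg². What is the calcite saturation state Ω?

Ω = 3.71

Ksp = 10^(−6.35) = 4.467×10^-7
Ω = [Ca²⁺][CO3²⁻]/Ksp = (10.5×10^-3)(0.158×10^-3) / 4.467×10^-7 = 3.71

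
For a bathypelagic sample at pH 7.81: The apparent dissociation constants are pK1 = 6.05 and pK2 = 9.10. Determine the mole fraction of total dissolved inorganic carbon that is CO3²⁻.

α₂ = 0.0480

α₂ = 1 / (1 + [H⁺]/K2 + [H⁺]²/(K1K2)) = 1 / (1 + 10^+1.29 + 10^-0.47)
   = 1 / (1 + 19.498 + 0.33884) = 1/20.837 = 0.04799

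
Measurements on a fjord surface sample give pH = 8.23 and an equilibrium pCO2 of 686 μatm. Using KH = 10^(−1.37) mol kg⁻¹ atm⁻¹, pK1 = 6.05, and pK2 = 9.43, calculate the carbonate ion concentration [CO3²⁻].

[CO3²⁻] = 0.279 mmol/kg

[CO2*] = KH · pCO2 = 10^(−1.37) × 686×10^-6 = 2.926×10^-5 mol/kg
α₀ = 1/(1 + K1/[H⁺] + K1K2/[H⁺]²) = 1/(1 + 10^+2.18 + 10^+0.98) = 0.006176
DIC = [CO2*]/α₀ = 2.926×10^-5 / 0.006176 = 4.738 mmol/kg
[CO3²⁻] = α₂·DIC; α₂ = 0.05898, so [CO3²⁻] = 0.05898 × 4.738 = 0.279 mmol/kg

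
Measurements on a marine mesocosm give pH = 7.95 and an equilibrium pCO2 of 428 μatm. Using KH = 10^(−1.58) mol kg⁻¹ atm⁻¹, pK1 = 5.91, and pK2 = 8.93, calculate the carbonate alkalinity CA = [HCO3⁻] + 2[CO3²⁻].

CA = 1.49 mmol/kg

[CO2*] = KH · pCO2 = 10^(−1.58) × 428×10^-6 = 1.126×10^-5 mol/kg
α₀ = 1/(1 + K1/[H⁺] + K1K2/[H⁺]²) = 1/(1 + 10^+2.04 + 10^+1.06) = 0.008188
DIC = [CO2*]/α₀ = 1.126×10^-5 / 0.008188 = 1.375 mmol/kg
CA = (α₁ + 2α₂)·DIC = (0.8978 + 2×0.09401) × 1.375 = 1.49 mmol/kg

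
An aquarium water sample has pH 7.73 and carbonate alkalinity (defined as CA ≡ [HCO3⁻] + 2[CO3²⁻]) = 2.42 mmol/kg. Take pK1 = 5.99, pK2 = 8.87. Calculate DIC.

CA = [HCO3⁻] + 2[CO3²⁻] = (α₁ + 2α₂)·DIC
At pH 7.73: [H⁺]/K1 = 10^-1.74 = 0.018197, K2/[H⁺] = 10^-1.14 = 0.072444
α₁ = 1/(1 + 0.018197 + 0.072444) = 1/1.0906 = 0.9169; α₂ = α₁·K2/[H⁺] = 0.06642
α₁ + 2α₂ = 1.0497
DIC = CA / (α₁ + 2α₂) = 2.42 / 1.0497 = 2.31 mmol/kg

DIC = 2.31 mmol/kg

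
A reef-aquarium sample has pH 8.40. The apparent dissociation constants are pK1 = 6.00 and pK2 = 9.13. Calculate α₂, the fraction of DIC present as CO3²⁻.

α₂ = 0.156

α₂ = 1 / (1 + [H⁺]/K2 + [H⁺]²/(K1K2)) = 1 / (1 + 10^+0.73 + 10^-1.67)
   = 1 / (1 + 5.3703 + 0.021380) = 1/6.3917 = 0.1565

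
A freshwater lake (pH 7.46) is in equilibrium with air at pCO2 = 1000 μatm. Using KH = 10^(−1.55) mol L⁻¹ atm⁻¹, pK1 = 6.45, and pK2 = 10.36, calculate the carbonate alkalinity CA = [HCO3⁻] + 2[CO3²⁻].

[CO2*] = KH · pCO2 = 10^(−1.55) × 1000×10^-6 = 2.818×10^-5 mol/L
α₀ = 1/(1 + K1/[H⁺] + K1K2/[H⁺]²) = 1/(1 + 10^+1.01 + 10^-1.89) = 0.08892
DIC = [CO2*]/α₀ = 2.818×10^-5 / 0.08892 = 0.3170 mmol/L
CA = (α₁ + 2α₂)·DIC = (0.9099 + 2×0.001146) × 0.3170 = 0.289 mmol/L

CA = 0.289 mmol/L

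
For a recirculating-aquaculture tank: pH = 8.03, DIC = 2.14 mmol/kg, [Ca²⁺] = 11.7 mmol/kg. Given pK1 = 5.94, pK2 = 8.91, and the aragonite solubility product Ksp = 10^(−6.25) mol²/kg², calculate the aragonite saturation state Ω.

Ω = 5.15

α₂ = 1 / (1 + [H⁺]/K2 + [H⁺]²/(K1K2)) = 1 / (1 + 10^+0.88 + 10^-1.21)
   = 1 / (1 + 7.5858 + 0.061660) = 1/8.6474 = 0.1156
[CO3²⁻] = α₂ × DIC = 0.1156 × 2.14 = 0.2475 mmol/kg
Ksp = 10^(−6.25) = 5.623×10^-7
Ω = [Ca²⁺][CO3²⁻]/Ksp = (11.7×10^-3)(2.475×10^-4) / 5.623×10^-7 = 5.15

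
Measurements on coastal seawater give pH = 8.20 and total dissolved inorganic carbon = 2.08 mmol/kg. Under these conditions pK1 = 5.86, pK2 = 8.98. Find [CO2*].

[CO2*] = 8.12 μmol/kg

α₀ = 1 / (1 + K1/[H⁺] + K1K2/[H⁺]²) = 1 / (1 + 10^+2.34 + 10^+1.56)
   = 1 / (1 + 218.78 + 36.308) = 1/256.08 = 0.003905
[CO2*] = α₀ × DIC = 0.003905 × 2.08 = 0.00812 mmol/kg = 8.12 μmol/kg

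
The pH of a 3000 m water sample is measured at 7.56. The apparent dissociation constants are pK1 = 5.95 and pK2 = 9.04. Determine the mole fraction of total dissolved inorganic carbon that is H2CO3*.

α₀ = 1 / (1 + K1/[H⁺] + K1K2/[H⁺]²) = 1 / (1 + 10^+1.61 + 10^+0.13)
   = 1 / (1 + 40.738 + 1.3490) = 1/43.087 = 0.02321

α₀ = 0.0232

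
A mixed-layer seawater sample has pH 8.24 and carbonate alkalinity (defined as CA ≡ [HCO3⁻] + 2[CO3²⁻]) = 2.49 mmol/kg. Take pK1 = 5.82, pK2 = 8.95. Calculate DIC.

DIC = 2.15 mmol/kg

CA = [HCO3⁻] + 2[CO3²⁻] = (α₁ + 2α₂)·DIC
At pH 8.24: [H⁺]/K1 = 10^-2.42 = 0.0038019, K2/[H⁺] = 10^-0.71 = 0.19498
α₁ = 1/(1 + 0.0038019 + 0.19498) = 1/1.1988 = 0.8342; α₂ = α₁·K2/[H⁺] = 0.1627
α₁ + 2α₂ = 1.1595
DIC = CA / (α₁ + 2α₂) = 2.49 / 1.1595 = 2.15 mmol/kg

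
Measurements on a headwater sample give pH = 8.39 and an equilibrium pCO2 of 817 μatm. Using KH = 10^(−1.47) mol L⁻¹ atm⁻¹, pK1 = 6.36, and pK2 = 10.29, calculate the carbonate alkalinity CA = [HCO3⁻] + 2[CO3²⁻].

[CO2*] = KH · pCO2 = 10^(−1.47) × 817×10^-6 = 2.768×10^-5 mol/L
α₀ = 1/(1 + K1/[H⁺] + K1K2/[H⁺]²) = 1/(1 + 10^+2.03 + 10^+0.13) = 0.009132
DIC = [CO2*]/α₀ = 2.768×10^-5 / 0.009132 = 3.031 mmol/L
CA = (α₁ + 2α₂)·DIC = (0.9785 + 2×0.01232) × 3.031 = 3.04 mmol/L

CA = 3.04 mmol/L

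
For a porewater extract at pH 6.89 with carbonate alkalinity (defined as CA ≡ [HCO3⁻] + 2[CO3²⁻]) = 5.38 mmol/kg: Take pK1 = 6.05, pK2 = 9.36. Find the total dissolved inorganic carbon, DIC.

CA = [HCO3⁻] + 2[CO3²⁻] = (α₁ + 2α₂)·DIC
At pH 6.89: [H⁺]/K1 = 10^-0.84 = 0.14454, K2/[H⁺] = 10^-2.47 = 0.0033884
α₁ = 1/(1 + 0.14454 + 0.0033884) = 1/1.1479 = 0.8711; α₂ = α₁·K2/[H⁺] = 0.002952
α₁ + 2α₂ = 0.8770
DIC = CA / (α₁ + 2α₂) = 5.38 / 0.8770 = 6.13 mmol/kg

DIC = 6.13 mmol/kg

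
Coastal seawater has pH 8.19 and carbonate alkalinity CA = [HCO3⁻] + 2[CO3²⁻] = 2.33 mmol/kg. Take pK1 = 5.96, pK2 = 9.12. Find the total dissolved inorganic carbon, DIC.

DIC = 2.12 mmol/kg

CA = [HCO3⁻] + 2[CO3²⁻] = (α₁ + 2α₂)·DIC
At pH 8.19: [H⁺]/K1 = 10^-2.23 = 0.0058884, K2/[H⁺] = 10^-0.93 = 0.11749
α₁ = 1/(1 + 0.0058884 + 0.11749) = 1/1.1234 = 0.8902; α₂ = α₁·K2/[H⁺] = 0.1046
α₁ + 2α₂ = 1.0993
DIC = CA / (α₁ + 2α₂) = 2.33 / 1.0993 = 2.12 mmol/kg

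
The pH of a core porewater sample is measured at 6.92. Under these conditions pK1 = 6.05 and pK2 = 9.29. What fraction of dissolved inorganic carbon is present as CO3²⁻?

α₂ = 0.00374

α₂ = 1 / (1 + [H⁺]/K2 + [H⁺]²/(K1K2)) = 1 / (1 + 10^+2.37 + 10^+1.50)
   = 1 / (1 + 234.42 + 31.623) = 1/267.05 = 0.003745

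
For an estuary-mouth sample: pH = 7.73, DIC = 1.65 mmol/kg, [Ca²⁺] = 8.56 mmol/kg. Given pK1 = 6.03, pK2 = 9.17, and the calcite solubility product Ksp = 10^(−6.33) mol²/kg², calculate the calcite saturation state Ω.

Ω = 1.04

α₂ = 1 / (1 + [H⁺]/K2 + [H⁺]²/(K1K2)) = 1 / (1 + 10^+1.44 + 10^-0.26)
   = 1 / (1 + 27.542 + 0.54954) = 1/29.092 = 0.03437
[CO3²⁻] = α₂ × DIC = 0.03437 × 1.65 = 0.05672 mmol/kg
Ksp = 10^(−6.33) = 4.677×10^-7
Ω = [Ca²⁺][CO3²⁻]/Ksp = (8.56×10^-3)(5.672×10^-5) / 4.677×10^-7 = 1.04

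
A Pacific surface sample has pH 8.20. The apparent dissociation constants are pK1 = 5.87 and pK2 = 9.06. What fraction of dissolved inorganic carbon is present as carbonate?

α₂ = 0.121

α₂ = 1 / (1 + [H⁺]/K2 + [H⁺]²/(K1K2)) = 1 / (1 + 10^+0.86 + 10^-1.47)
   = 1 / (1 + 7.2444 + 0.033884) = 1/8.2782 = 0.1208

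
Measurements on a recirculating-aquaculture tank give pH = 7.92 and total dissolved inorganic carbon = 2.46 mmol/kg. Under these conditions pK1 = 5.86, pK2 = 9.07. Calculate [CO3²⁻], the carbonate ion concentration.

[CO3²⁻] = 0.161 mmol/kg

α₂ = 1 / (1 + [H⁺]/K2 + [H⁺]²/(K1K2)) = 1 / (1 + 10^+1.15 + 10^-0.91)
   = 1 / (1 + 14.125 + 0.12303) = 1/15.248 = 0.06558
[CO3²⁻] = α₂ × DIC = 0.06558 × 2.46 = 0.161 mmol/kg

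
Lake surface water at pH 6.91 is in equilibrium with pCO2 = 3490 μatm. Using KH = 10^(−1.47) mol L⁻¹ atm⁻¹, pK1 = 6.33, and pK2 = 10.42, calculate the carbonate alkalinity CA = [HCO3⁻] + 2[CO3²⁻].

CA = 0.450 mmol/L

[CO2*] = KH · pCO2 = 10^(−1.47) × 3490×10^-6 = 1.183×10^-4 mol/L
α₀ = 1/(1 + K1/[H⁺] + K1K2/[H⁺]²) = 1/(1 + 10^+0.58 + 10^-2.93) = 0.2082
DIC = [CO2*]/α₀ = 1.183×10^-4 / 0.2082 = 0.5680 mmol/L
CA = (α₁ + 2α₂)·DIC = (0.7916 + 2×0.0002446) × 0.5680 = 0.450 mmol/L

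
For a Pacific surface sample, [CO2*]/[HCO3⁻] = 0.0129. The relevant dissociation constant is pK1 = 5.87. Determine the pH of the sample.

From K1 = [H⁺][HCO3⁻]/[CO2*]:  pH = pK1 − log₁₀([CO2*]/[HCO3⁻])
log₁₀(0.0129) = -1.889
pH = 5.87 − (-1.889) = 7.76

pH = 7.76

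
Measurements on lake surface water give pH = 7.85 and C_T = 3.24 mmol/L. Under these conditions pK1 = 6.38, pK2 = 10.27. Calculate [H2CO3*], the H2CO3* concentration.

α₀ = 1 / (1 + K1/[H⁺] + K1K2/[H⁺]²) = 1 / (1 + 10^+1.47 + 10^-0.95)
   = 1 / (1 + 29.512 + 0.11220) = 1/30.624 = 0.03265
[CO2*] = α₀ × DIC = 0.03265 × 3.24 = 0.106 mmol/L

[CO2*] = 0.106 mmol/L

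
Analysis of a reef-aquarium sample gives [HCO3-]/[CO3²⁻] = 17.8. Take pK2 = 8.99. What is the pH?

pH = 7.74

From K2 = [H⁺][CO3²⁻]/[HCO3-]:  pH = pK2 − log₁₀([HCO3-]/[CO3²⁻])
log₁₀(17.8) = +1.250
pH = 8.99 − (+1.250) = 7.74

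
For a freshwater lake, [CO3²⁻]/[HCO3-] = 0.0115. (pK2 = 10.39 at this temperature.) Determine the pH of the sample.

From K2 = [H⁺][CO3²⁻]/[HCO3-]:  pH = pK2 + log₁₀([CO3²⁻]/[HCO3-])
log₁₀(0.0115) = -1.939
pH = 10.39 + (-1.939) = 8.45

pH = 8.45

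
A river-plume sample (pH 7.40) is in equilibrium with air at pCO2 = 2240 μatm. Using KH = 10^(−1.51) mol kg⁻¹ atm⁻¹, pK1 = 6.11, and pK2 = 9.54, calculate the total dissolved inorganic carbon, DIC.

[CO2*] = KH · pCO2 = 10^(−1.51) × 2240×10^-6 = 6.922×10^-5 mol/kg
α₀ = 1/(1 + K1/[H⁺] + K1K2/[H⁺]²) = 1/(1 + 10^+1.29 + 10^-0.85) = 0.04845
DIC = [CO2*]/α₀ = 6.922×10^-5 / 0.04845 = 1.43 mmol/kg

DIC = 1.43 mmol/kg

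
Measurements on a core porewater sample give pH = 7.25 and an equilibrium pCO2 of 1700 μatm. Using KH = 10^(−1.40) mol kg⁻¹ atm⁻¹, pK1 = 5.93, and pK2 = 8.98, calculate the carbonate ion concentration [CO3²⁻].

[CO2*] = KH · pCO2 = 10^(−1.40) × 1700×10^-6 = 6.768×10^-5 mol/kg
α₀ = 1/(1 + K1/[H⁺] + K1K2/[H⁺]²) = 1/(1 + 10^+1.32 + 10^-0.41) = 0.04488
DIC = [CO2*]/α₀ = 6.768×10^-5 / 0.04488 = 1.508 mmol/kg
[CO3²⁻] = α₂·DIC; α₂ = 0.01746, so [CO3²⁻] = 0.01746 × 1.508 = 0.0263 mmol/kg

[CO3²⁻] = 0.0263 mmol/kg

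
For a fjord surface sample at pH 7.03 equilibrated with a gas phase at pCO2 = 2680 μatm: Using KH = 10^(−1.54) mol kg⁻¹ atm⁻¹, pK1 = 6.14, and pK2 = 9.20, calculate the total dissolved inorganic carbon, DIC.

DIC = 0.681 mmol/kg

[CO2*] = KH · pCO2 = 10^(−1.54) × 2680×10^-6 = 7.729×10^-5 mol/kg
α₀ = 1/(1 + K1/[H⁺] + K1K2/[H⁺]²) = 1/(1 + 10^+0.89 + 10^-1.28) = 0.1134
DIC = [CO2*]/α₀ = 7.729×10^-5 / 0.1134 = 0.681 mmol/kg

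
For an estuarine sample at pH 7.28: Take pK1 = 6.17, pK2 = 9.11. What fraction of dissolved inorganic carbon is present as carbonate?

α₂ = 1 / (1 + [H⁺]/K2 + [H⁺]²/(K1K2)) = 1 / (1 + 10^+1.83 + 10^+0.72)
   = 1 / (1 + 67.608 + 5.2481) = 1/73.856 = 0.01354

α₂ = 0.0135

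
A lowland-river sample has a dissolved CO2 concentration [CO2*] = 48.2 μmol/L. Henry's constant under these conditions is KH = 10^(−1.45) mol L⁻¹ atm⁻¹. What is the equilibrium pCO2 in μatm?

pCO2 = 1360 μatm

KH = 10^(−1.45) = 3.548×10^-2 mol L⁻¹ atm⁻¹
pCO2 = [CO2*]/KH = 48.2×10^-6 / 3.548×10^-2 = 1.36×10^-3 atm = 1360 μatm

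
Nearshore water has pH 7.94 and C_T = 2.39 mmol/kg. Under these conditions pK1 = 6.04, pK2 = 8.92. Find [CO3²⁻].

α₂ = 1 / (1 + [H⁺]/K2 + [H⁺]²/(K1K2)) = 1 / (1 + 10^+0.98 + 10^-0.92)
   = 1 / (1 + 9.5499 + 0.12023) = 1/10.670 = 0.09372
[CO3²⁻] = α₂ × DIC = 0.09372 × 2.39 = 0.224 mmol/kg

[CO3²⁻] = 0.224 mmol/kg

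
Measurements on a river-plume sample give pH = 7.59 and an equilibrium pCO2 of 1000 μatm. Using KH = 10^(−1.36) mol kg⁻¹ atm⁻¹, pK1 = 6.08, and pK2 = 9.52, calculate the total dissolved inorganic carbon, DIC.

[CO2*] = KH · pCO2 = 10^(−1.36) × 1000×10^-6 = 4.365×10^-5 mol/kg
α₀ = 1/(1 + K1/[H⁺] + K1K2/[H⁺]²) = 1/(1 + 10^+1.51 + 10^-0.42) = 0.02964
DIC = [CO2*]/α₀ = 4.365×10^-5 / 0.02964 = 1.47 mmol/kg

DIC = 1.47 mmol/kg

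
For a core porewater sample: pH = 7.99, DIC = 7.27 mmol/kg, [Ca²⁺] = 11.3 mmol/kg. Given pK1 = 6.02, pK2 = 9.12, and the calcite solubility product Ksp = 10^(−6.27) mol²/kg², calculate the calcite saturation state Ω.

Ω = 10.5

α₂ = 1 / (1 + [H⁺]/K2 + [H⁺]²/(K1K2)) = 1 / (1 + 10^+1.13 + 10^-0.84)
   = 1 / (1 + 13.490 + 0.14454) = 1/14.634 = 0.06833
[CO3²⁻] = α₂ × DIC = 0.06833 × 7.27 = 0.4968 mmol/kg
Ksp = 10^(−6.27) = 5.370×10^-7
Ω = [Ca²⁺][CO3²⁻]/Ksp = (11.3×10^-3)(4.968×10^-4) / 5.370×10^-7 = 10.5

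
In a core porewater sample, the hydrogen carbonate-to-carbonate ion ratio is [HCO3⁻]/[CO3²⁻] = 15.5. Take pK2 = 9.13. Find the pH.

pH = 7.94

From K2 = [H⁺][CO3²⁻]/[HCO3⁻]:  pH = pK2 − log₁₀([HCO3⁻]/[CO3²⁻])
log₁₀(15.5) = +1.190
pH = 9.13 − (+1.190) = 7.94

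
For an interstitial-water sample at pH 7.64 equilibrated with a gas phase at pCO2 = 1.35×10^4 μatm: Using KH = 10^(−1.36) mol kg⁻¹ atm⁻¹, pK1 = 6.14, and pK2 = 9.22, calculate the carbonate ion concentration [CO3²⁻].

[CO2*] = KH · pCO2 = 10^(−1.36) × 1.35×10^4×10^-6 = 5.893×10^-4 mol/kg
α₀ = 1/(1 + K1/[H⁺] + K1K2/[H⁺]²) = 1/(1 + 10^+1.50 + 10^-0.08) = 0.02989
DIC = [CO2*]/α₀ = 5.893×10^-4 / 0.02989 = 19.71 mmol/kg
[CO3²⁻] = α₂·DIC; α₂ = 0.02486, so [CO3²⁻] = 0.02486 × 19.71 = 0.490 mmol/kg

[CO3²⁻] = 0.490 mmol/kg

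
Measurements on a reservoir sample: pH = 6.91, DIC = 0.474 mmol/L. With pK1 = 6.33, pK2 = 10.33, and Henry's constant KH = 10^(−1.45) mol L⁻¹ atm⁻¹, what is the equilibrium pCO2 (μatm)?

pCO2 = 2780 μatm

α₀ = 1 / (1 + K1/[H⁺] + K1K2/[H⁺]²) = 1 / (1 + 10^+0.58 + 10^-2.84)
   = 1 / (1 + 3.8019 + 0.0014454) = 1/4.8033 = 0.2082
[CO2*] = α₀ × DIC = 0.2082 × 0.474 = 0.09868 mmol/L
pCO2 = [CO2*]/KH = 9.868×10^-5 / 3.548×10^-2 = 2780 μatm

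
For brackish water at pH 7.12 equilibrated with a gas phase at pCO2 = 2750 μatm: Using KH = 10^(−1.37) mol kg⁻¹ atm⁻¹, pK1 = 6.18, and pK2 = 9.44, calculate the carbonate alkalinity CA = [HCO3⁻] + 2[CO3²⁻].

CA = 1.03 mmol/kg

[CO2*] = KH · pCO2 = 10^(−1.37) × 2750×10^-6 = 1.173×10^-4 mol/kg
α₀ = 1/(1 + K1/[H⁺] + K1K2/[H⁺]²) = 1/(1 + 10^+0.94 + 10^-1.38) = 0.1026
DIC = [CO2*]/α₀ = 1.173×10^-4 / 0.1026 = 1.144 mmol/kg
CA = (α₁ + 2α₂)·DIC = (0.8932 + 2×0.004275) × 1.144 = 1.03 mmol/kg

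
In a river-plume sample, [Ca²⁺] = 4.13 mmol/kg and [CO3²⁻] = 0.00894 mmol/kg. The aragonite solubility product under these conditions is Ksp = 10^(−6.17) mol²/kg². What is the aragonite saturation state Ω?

Ω = 0.0546

Ksp = 10^(−6.17) = 6.761×10^-7
Ω = [Ca²⁺][CO3²⁻]/Ksp = (4.13×10^-3)(0.00894×10^-3) / 6.761×10^-7 = 0.0546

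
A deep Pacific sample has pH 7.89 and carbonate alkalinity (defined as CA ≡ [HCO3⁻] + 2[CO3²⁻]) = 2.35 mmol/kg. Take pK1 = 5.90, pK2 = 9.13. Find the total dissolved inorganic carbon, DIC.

DIC = 2.25 mmol/kg

CA = [HCO3⁻] + 2[CO3²⁻] = (α₁ + 2α₂)·DIC
At pH 7.89: [H⁺]/K1 = 10^-1.99 = 0.010233, K2/[H⁺] = 10^-1.24 = 0.057544
α₁ = 1/(1 + 0.010233 + 0.057544) = 1/1.0678 = 0.9365; α₂ = α₁·K2/[H⁺] = 0.05389
α₁ + 2α₂ = 1.0443
DIC = CA / (α₁ + 2α₂) = 2.35 / 1.0443 = 2.25 mmol/kg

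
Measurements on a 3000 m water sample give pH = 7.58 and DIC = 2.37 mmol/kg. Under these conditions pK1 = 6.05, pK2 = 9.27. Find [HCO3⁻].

α₁ = 1 / (1 + [H⁺]/K1 + K2/[H⁺]) = 1 / (1 + 10^-1.53 + 10^-1.69)
   = 1 / (1 + 0.029512 + 0.020417) = 1/1.0499 = 0.9524
[HCO3⁻] = α₁ × DIC = 0.9524 × 2.37 = 2.26 mmol/kg

[HCO3⁻] = 2.26 mmol/kg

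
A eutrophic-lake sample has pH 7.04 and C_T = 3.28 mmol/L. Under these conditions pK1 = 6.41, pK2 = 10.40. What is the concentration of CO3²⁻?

α₂ = 1 / (1 + [H⁺]/K2 + [H⁺]²/(K1K2)) = 1 / (1 + 10^+3.36 + 10^+2.73)
   = 1 / (1 + 2290.9 + 537.03) = 1/2828.9 = 0.0003535
[CO3²⁻] = α₂ × DIC = 0.0003535 × 3.28 = 0.00116 mmol/L = 1.16 μmol/L

[CO3²⁻] = 1.16 μmol/L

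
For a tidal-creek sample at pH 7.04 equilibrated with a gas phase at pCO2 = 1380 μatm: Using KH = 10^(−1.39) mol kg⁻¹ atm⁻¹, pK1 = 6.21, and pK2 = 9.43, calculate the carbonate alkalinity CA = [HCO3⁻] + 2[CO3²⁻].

CA = 0.383 mmol/kg

[CO2*] = KH · pCO2 = 10^(−1.39) × 1380×10^-6 = 5.622×10^-5 mol/kg
α₀ = 1/(1 + K1/[H⁺] + K1K2/[H⁺]²) = 1/(1 + 10^+0.83 + 10^-1.56) = 0.1284
DIC = [CO2*]/α₀ = 5.622×10^-5 / 0.1284 = 0.4379 mmol/kg
CA = (α₁ + 2α₂)·DIC = (0.8681 + 2×0.003536) × 0.4379 = 0.383 mmol/kg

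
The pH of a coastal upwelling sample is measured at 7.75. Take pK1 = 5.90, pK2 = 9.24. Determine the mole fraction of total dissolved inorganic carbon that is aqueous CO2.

α₀ = 0.0135

α₀ = 1 / (1 + K1/[H⁺] + K1K2/[H⁺]²) = 1 / (1 + 10^+1.85 + 10^+0.36)
   = 1 / (1 + 70.795 + 2.2909) = 1/74.085 = 0.01350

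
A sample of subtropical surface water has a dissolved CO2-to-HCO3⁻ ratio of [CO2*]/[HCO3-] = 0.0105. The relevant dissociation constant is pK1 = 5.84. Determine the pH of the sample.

pH = 7.82

From K1 = [H⁺][HCO3-]/[CO2*]:  pH = pK1 − log₁₀([CO2*]/[HCO3-])
log₁₀(0.0105) = -1.979
pH = 5.84 − (-1.979) = 7.82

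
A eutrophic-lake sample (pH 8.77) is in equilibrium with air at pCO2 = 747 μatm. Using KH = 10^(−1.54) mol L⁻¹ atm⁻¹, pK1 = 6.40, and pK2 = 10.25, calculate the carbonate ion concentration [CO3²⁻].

[CO3²⁻] = 0.167 mmol/L

[CO2*] = KH · pCO2 = 10^(−1.54) × 747×10^-6 = 2.154×10^-5 mol/L
α₀ = 1/(1 + K1/[H⁺] + K1K2/[H⁺]²) = 1/(1 + 10^+2.37 + 10^+0.89) = 0.004112
DIC = [CO2*]/α₀ = 2.154×10^-5 / 0.004112 = 5.239 mmol/L
[CO3²⁻] = α₂·DIC; α₂ = 0.03192, so [CO3²⁻] = 0.03192 × 5.239 = 0.167 mmol/L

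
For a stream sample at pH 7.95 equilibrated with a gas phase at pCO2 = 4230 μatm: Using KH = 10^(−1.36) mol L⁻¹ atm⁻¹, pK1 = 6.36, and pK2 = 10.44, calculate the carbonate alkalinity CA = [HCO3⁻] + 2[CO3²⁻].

CA = 7.23 mmol/L

[CO2*] = KH · pCO2 = 10^(−1.36) × 4230×10^-6 = 1.846×10^-4 mol/L
α₀ = 1/(1 + K1/[H⁺] + K1K2/[H⁺]²) = 1/(1 + 10^+1.59 + 10^-0.90) = 0.02498
DIC = [CO2*]/α₀ = 1.846×10^-4 / 0.02498 = 7.391 mmol/L
CA = (α₁ + 2α₂)·DIC = (0.9719 + 2×0.003145) × 7.391 = 7.23 mmol/L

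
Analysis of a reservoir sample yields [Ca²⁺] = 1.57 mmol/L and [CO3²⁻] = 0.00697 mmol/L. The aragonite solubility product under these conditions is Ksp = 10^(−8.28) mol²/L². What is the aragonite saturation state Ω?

Ω = 2.09

Ksp = 10^(−8.28) = 5.248×10^-9
Ω = [Ca²⁺][CO3²⁻]/Ksp = (1.57×10^-3)(0.00697×10^-3) / 5.248×10^-9 = 2.09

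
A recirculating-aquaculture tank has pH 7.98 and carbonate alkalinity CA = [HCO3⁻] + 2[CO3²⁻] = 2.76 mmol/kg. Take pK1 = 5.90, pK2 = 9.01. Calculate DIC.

DIC = 2.56 mmol/kg

CA = [HCO3⁻] + 2[CO3²⁻] = (α₁ + 2α₂)·DIC
At pH 7.98: [H⁺]/K1 = 10^-2.08 = 0.0083176, K2/[H⁺] = 10^-1.03 = 0.093325
α₁ = 1/(1 + 0.0083176 + 0.093325) = 1/1.1016 = 0.9077; α₂ = α₁·K2/[H⁺] = 0.08471
α₁ + 2α₂ = 1.0772
DIC = CA / (α₁ + 2α₂) = 2.76 / 1.0772 = 2.56 mmol/kg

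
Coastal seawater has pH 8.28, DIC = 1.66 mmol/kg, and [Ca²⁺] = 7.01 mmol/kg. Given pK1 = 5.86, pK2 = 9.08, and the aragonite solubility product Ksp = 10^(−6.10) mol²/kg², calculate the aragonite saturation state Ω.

α₂ = 1 / (1 + [H⁺]/K2 + [H⁺]²/(K1K2)) = 1 / (1 + 10^+0.80 + 10^-1.62)
   = 1 / (1 + 6.3096 + 0.023988) = 1/7.3336 = 0.1364
[CO3²⁻] = α₂ × DIC = 0.1364 × 1.66 = 0.2264 mmol/kg
Ksp = 10^(−6.10) = 7.943×10^-7
Ω = [Ca²⁺][CO3²⁻]/Ksp = (7.01×10^-3)(2.264×10^-4) / 7.943×10^-7 = 2.00

Ω = 2.00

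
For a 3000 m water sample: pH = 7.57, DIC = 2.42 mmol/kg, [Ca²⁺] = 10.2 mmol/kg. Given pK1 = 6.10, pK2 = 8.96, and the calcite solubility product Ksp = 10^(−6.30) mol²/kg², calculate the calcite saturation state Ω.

Ω = 1.87

α₂ = 1 / (1 + [H⁺]/K2 + [H⁺]²/(K1K2)) = 1 / (1 + 10^+1.39 + 10^-0.08)
   = 1 / (1 + 24.547 + 0.83176) = 1/26.379 = 0.03791
[CO3²⁻] = α₂ × DIC = 0.03791 × 2.42 = 0.09174 mmol/kg
Ksp = 10^(−6.30) = 5.012×10^-7
Ω = [Ca²⁺][CO3²⁻]/Ksp = (10.2×10^-3)(9.174×10^-5) / 5.012×10^-7 = 1.87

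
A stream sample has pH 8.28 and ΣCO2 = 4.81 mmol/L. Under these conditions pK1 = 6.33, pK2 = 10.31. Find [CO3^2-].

[CO3²⁻] = 0.0440 mmol/L

α₂ = 1 / (1 + [H⁺]/K2 + [H⁺]²/(K1K2)) = 1 / (1 + 10^+2.03 + 10^+0.08)
   = 1 / (1 + 107.15 + 1.2023) = 1/109.35 = 0.009145
[CO3²⁻] = α₂ × DIC = 0.009145 × 4.81 = 0.0440 mmol/L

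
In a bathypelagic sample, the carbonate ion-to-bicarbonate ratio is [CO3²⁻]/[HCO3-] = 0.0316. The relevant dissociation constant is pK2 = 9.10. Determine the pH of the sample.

From K2 = [H⁺][CO3²⁻]/[HCO3-]:  pH = pK2 + log₁₀([CO3²⁻]/[HCO3-])
log₁₀(0.0316) = -1.500
pH = 9.10 + (-1.500) = 7.60

pH = 7.60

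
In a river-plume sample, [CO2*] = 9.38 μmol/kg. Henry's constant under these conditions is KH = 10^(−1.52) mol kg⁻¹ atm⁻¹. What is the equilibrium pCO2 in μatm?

KH = 10^(−1.52) = 3.020×10^-2 mol kg⁻¹ atm⁻¹
pCO2 = [CO2*]/KH = 9.38×10^-6 / 3.020×10^-2 = 3.11×10^-4 atm = 311 μatm

pCO2 = 311 μatm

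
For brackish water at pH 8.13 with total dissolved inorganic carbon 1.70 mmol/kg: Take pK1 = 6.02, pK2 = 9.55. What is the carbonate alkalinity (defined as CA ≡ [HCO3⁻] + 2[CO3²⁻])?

CA = [HCO3⁻] + 2[CO3²⁻] = (α₁ + 2α₂)·DIC
At pH 8.13: [H⁺]/K1 = 10^-2.11 = 0.0077625, K2/[H⁺] = 10^-1.42 = 0.038019
α₁ = 1/(1 + 0.0077625 + 0.038019) = 1/1.0458 = 0.9562; α₂ = α₁·K2/[H⁺] = 0.03635
α₁ + 2α₂ = 1.0289
CA = 1.0289 × 1.70 = 1.75 mmol/kg

CA = 1.75 mmol/kg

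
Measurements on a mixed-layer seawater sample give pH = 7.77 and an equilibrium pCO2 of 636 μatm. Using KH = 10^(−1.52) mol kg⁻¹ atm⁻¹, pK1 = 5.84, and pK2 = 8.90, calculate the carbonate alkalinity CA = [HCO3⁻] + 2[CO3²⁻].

[CO2*] = KH · pCO2 = 10^(−1.52) × 636×10^-6 = 1.921×10^-5 mol/kg
α₀ = 1/(1 + K1/[H⁺] + K1K2/[H⁺]²) = 1/(1 + 10^+1.93 + 10^+0.80) = 0.01082
DIC = [CO2*]/α₀ = 1.921×10^-5 / 0.01082 = 1.775 mmol/kg
CA = (α₁ + 2α₂)·DIC = (0.9209 + 2×0.06827) × 1.775 = 1.88 mmol/kg

CA = 1.88 mmol/kg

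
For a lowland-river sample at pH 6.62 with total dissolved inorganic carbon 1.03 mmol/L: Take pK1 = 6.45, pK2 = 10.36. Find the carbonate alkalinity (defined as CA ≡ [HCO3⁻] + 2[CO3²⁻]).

CA = [HCO3⁻] + 2[CO3²⁻] = (α₁ + 2α₂)·DIC
At pH 6.62: [H⁺]/K1 = 10^-0.17 = 0.67608, K2/[H⁺] = 10^-3.74 = 0.00018197
α₁ = 1/(1 + 0.67608 + 0.00018197) = 1/1.6763 = 0.5966; α₂ = α₁·K2/[H⁺] = 0.0001086
α₁ + 2α₂ = 0.5968
CA = 0.5968 × 1.03 = 0.615 mmol/L

CA = 0.615 mmol/L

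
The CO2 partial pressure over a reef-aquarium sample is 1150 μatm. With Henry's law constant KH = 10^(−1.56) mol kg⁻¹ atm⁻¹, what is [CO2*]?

[CO2*] = 31.7 μmol/kg

KH = 10^(−1.56) = 2.754×10^-2 mol kg⁻¹ atm⁻¹
[CO2*] = KH · pCO2 = 2.754×10^-2 × 1150×10^-6 atm = 3.17×10^-5 mol/kg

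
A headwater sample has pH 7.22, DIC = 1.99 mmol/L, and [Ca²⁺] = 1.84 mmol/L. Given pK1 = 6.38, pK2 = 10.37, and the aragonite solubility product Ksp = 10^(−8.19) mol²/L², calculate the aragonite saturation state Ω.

Ω = 0.351

α₂ = 1 / (1 + [H⁺]/K2 + [H⁺]²/(K1K2)) = 1 / (1 + 10^+3.15 + 10^+2.31)
   = 1 / (1 + 1412.5 + 204.17) = 1/1617.7 = 0.0006182
[CO3²⁻] = α₂ × DIC = 0.0006182 × 1.99 = 0.001230 mmol/L = 1.230 μmol/L
Ksp = 10^(−8.19) = 6.457×10^-9
Ω = [Ca²⁺][CO3²⁻]/Ksp = (1.84×10^-3)(1.230×10^-6) / 6.457×10^-9 = 0.351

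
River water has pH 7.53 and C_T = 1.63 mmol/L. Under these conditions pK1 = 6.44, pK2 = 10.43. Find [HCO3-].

α₁ = 1 / (1 + [H⁺]/K1 + K2/[H⁺]) = 1 / (1 + 10^-1.09 + 10^-2.90)
   = 1 / (1 + 0.081283 + 0.0012589) = 1/1.0825 = 0.9238
[HCO3⁻] = α₁ × DIC = 0.9238 × 1.63 = 1.51 mmol/L

[HCO3⁻] = 1.51 mmol/L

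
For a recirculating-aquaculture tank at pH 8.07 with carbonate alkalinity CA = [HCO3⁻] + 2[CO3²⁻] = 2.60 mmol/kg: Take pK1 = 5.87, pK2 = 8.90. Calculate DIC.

CA = [HCO3⁻] + 2[CO3²⁻] = (α₁ + 2α₂)·DIC
At pH 8.07: [H⁺]/K1 = 10^-2.20 = 0.0063096, K2/[H⁺] = 10^-0.83 = 0.14791
α₁ = 1/(1 + 0.0063096 + 0.14791) = 1/1.1542 = 0.8664; α₂ = α₁·K2/[H⁺] = 0.1281
α₁ + 2α₂ = 1.1227
DIC = CA / (α₁ + 2α₂) = 2.60 / 1.1227 = 2.32 mmol/kg

DIC = 2.32 mmol/kg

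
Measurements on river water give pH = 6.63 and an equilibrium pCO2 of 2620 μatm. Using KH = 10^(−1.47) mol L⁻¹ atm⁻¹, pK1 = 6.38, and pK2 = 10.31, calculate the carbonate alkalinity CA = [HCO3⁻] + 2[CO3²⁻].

[CO2*] = KH · pCO2 = 10^(−1.47) × 2620×10^-6 = 8.878×10^-5 mol/L
α₀ = 1/(1 + K1/[H⁺] + K1K2/[H⁺]²) = 1/(1 + 10^+0.25 + 10^-3.43) = 0.3599
DIC = [CO2*]/α₀ = 8.878×10^-5 / 0.3599 = 0.2467 mmol/L
CA = (α₁ + 2α₂)·DIC = (0.6400 + 2×0.0001337) × 0.2467 = 0.158 mmol/L

CA = 0.158 mmol/L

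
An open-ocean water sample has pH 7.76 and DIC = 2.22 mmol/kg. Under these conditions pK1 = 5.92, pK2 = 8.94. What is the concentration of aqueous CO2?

[CO2*] = 0.0297 mmol/kg

α₀ = 1 / (1 + K1/[H⁺] + K1K2/[H⁺]²) = 1 / (1 + 10^+1.84 + 10^+0.66)
   = 1 / (1 + 69.183 + 4.5709) = 1/74.754 = 0.01338
[CO2*] = α₀ × DIC = 0.01338 × 2.22 = 0.0297 mmol/kg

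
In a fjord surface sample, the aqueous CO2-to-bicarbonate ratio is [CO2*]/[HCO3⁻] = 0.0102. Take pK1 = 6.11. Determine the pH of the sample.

From K1 = [H⁺][HCO3⁻]/[CO2*]:  pH = pK1 − log₁₀([CO2*]/[HCO3⁻])
log₁₀(0.0102) = -1.991
pH = 6.11 − (-1.991) = 8.10

pH = 8.10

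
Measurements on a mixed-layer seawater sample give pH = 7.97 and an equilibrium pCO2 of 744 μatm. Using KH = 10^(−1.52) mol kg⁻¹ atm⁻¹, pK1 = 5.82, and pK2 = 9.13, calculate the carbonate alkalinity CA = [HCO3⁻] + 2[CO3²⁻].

[CO2*] = KH · pCO2 = 10^(−1.52) × 744×10^-6 = 2.247×10^-5 mol/kg
α₀ = 1/(1 + K1/[H⁺] + K1K2/[H⁺]²) = 1/(1 + 10^+2.15 + 10^+0.99) = 0.006578
DIC = [CO2*]/α₀ = 2.247×10^-5 / 0.006578 = 3.416 mmol/kg
CA = (α₁ + 2α₂)·DIC = (0.9291 + 2×0.06428) × 3.416 = 3.61 mmol/kg

CA = 3.61 mmol/kg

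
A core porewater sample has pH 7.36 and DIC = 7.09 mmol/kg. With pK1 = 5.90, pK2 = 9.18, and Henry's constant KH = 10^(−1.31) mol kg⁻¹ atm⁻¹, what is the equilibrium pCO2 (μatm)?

pCO2 = 4780 μatm

α₀ = 1 / (1 + K1/[H⁺] + K1K2/[H⁺]²) = 1 / (1 + 10^+1.46 + 10^-0.36)
   = 1 / (1 + 28.840 + 0.43652) = 1/30.277 = 0.03303
[CO2*] = α₀ × DIC = 0.03303 × 7.09 = 0.2342 mmol/kg
pCO2 = [CO2*]/KH = 2.342×10^-4 / 4.898×10^-2 = 4780 μatm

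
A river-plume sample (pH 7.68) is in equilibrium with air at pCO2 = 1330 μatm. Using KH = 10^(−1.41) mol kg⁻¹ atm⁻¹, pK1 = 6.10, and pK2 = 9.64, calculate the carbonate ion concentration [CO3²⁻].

[CO3²⁻] = 0.0216 mmol/kg

[CO2*] = KH · pCO2 = 10^(−1.41) × 1330×10^-6 = 5.174×10^-5 mol/kg
α₀ = 1/(1 + K1/[H⁺] + K1K2/[H⁺]²) = 1/(1 + 10^+1.58 + 10^-0.38) = 0.02536
DIC = [CO2*]/α₀ = 5.174×10^-5 / 0.02536 = 2.041 mmol/kg
[CO3²⁻] = α₂·DIC; α₂ = 0.01057, so [CO3²⁻] = 0.01057 × 2.041 = 0.0216 mmol/kg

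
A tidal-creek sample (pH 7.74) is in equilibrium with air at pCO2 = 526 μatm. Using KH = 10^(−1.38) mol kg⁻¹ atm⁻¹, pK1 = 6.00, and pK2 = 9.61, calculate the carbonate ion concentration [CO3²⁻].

[CO2*] = KH · pCO2 = 10^(−1.38) × 526×10^-6 = 2.193×10^-5 mol/kg
α₀ = 1/(1 + K1/[H⁺] + K1K2/[H⁺]²) = 1/(1 + 10^+1.74 + 10^-0.13) = 0.01764
DIC = [CO2*]/α₀ = 2.193×10^-5 / 0.01764 = 1.243 mmol/kg
[CO3²⁻] = α₂·DIC; α₂ = 0.01308, so [CO3²⁻] = 0.01308 × 1.243 = 0.0163 mmol/kg = 16.3 μmol/kg

[CO3²⁻] = 16.3 μmol/kg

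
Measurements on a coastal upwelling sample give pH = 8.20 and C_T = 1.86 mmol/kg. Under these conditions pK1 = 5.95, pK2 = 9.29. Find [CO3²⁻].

[CO3²⁻] = 0.139 mmol/kg

α₂ = 1 / (1 + [H⁺]/K2 + [H⁺]²/(K1K2)) = 1 / (1 + 10^+1.09 + 10^-1.16)
   = 1 / (1 + 12.303 + 0.069183) = 1/13.372 = 0.07478
[CO3²⁻] = α₂ × DIC = 0.07478 × 1.86 = 0.139 mmol/kg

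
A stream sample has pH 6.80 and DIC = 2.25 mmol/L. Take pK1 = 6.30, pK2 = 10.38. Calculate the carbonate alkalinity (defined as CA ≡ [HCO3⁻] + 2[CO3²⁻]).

CA = [HCO3⁻] + 2[CO3²⁻] = (α₁ + 2α₂)·DIC
At pH 6.80: [H⁺]/K1 = 10^-0.50 = 0.31623, K2/[H⁺] = 10^-3.58 = 0.00026303
α₁ = 1/(1 + 0.31623 + 0.00026303) = 1/1.3165 = 0.7596; α₂ = α₁·K2/[H⁺] = 0.0001998
α₁ + 2α₂ = 0.7600
CA = 0.7600 × 2.25 = 1.71 mmol/L

CA = 1.71 mmol/L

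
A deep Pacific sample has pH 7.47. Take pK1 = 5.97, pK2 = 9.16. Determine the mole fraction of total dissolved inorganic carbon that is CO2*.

α₀ = 1 / (1 + K1/[H⁺] + K1K2/[H⁺]²) = 1 / (1 + 10^+1.50 + 10^-0.19)
   = 1 / (1 + 31.623 + 0.64565) = 1/33.268 = 0.03006

α₀ = 0.0301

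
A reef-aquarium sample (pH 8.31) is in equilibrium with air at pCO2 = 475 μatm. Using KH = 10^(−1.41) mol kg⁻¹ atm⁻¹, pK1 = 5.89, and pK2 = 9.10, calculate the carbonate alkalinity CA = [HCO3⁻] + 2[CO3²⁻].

CA = 6.44 mmol/kg

[CO2*] = KH · pCO2 = 10^(−1.41) × 475×10^-6 = 1.848×10^-5 mol/kg
α₀ = 1/(1 + K1/[H⁺] + K1K2/[H⁺]²) = 1/(1 + 10^+2.42 + 10^+1.63) = 0.003261
DIC = [CO2*]/α₀ = 1.848×10^-5 / 0.003261 = 5.667 mmol/kg
CA = (α₁ + 2α₂)·DIC = (0.8576 + 2×0.1391) × 5.667 = 6.44 mmol/kg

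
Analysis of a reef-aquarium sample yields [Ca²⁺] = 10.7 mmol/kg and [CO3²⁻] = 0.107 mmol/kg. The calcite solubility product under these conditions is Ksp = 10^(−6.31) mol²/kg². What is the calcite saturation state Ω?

Ksp = 10^(−6.31) = 4.898×10^-7
Ω = [Ca²⁺][CO3²⁻]/Ksp = (10.7×10^-3)(0.107×10^-3) / 4.898×10^-7 = 2.34

Ω = 2.34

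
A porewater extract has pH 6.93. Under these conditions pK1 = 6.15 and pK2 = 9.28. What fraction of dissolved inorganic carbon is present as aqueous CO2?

α₀ = 1 / (1 + K1/[H⁺] + K1K2/[H⁺]²) = 1 / (1 + 10^+0.78 + 10^-1.57)
   = 1 / (1 + 6.0256 + 0.026915) = 1/7.0525 = 0.1418

α₀ = 0.142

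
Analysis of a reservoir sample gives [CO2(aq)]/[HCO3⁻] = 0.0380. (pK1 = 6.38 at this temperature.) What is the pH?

From K1 = [H⁺][HCO3⁻]/[CO2(aq)]:  pH = pK1 − log₁₀([CO2(aq)]/[HCO3⁻])
log₁₀(0.0380) = -1.420
pH = 6.38 − (-1.420) = 7.80

pH = 7.80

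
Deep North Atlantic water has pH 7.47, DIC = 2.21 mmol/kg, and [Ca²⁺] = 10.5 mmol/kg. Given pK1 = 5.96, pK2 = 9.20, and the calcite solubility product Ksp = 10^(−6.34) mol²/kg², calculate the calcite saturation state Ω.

Ω = 0.901

α₂ = 1 / (1 + [H⁺]/K2 + [H⁺]²/(K1K2)) = 1 / (1 + 10^+1.73 + 10^+0.22)
   = 1 / (1 + 53.703 + 1.6596) = 1/56.363 = 0.01774
[CO3²⁻] = α₂ × DIC = 0.01774 × 2.21 = 0.03921 mmol/kg
Ksp = 10^(−6.34) = 4.571×10^-7
Ω = [Ca²⁺][CO3²⁻]/Ksp = (10.5×10^-3)(3.921×10^-5) / 4.571×10^-7 = 0.901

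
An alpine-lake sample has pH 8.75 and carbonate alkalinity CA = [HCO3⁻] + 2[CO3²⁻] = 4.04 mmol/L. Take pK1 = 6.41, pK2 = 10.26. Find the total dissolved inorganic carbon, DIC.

DIC = 3.94 mmol/L

CA = [HCO3⁻] + 2[CO3²⁻] = (α₁ + 2α₂)·DIC
At pH 8.75: [H⁺]/K1 = 10^-2.34 = 0.0045709, K2/[H⁺] = 10^-1.51 = 0.030903
α₁ = 1/(1 + 0.0045709 + 0.030903) = 1/1.0355 = 0.9657; α₂ = α₁·K2/[H⁺] = 0.02984
α₁ + 2α₂ = 1.0254
DIC = CA / (α₁ + 2α₂) = 4.04 / 1.0254 = 3.94 mmol/L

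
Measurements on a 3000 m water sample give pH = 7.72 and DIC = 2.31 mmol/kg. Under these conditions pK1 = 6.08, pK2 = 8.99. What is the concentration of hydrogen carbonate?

α₁ = 1 / (1 + [H⁺]/K1 + K2/[H⁺]) = 1 / (1 + 10^-1.64 + 10^-1.27)
   = 1 / (1 + 0.022909 + 0.053703) = 1/1.0766 = 0.9288
[HCO3⁻] = α₁ × DIC = 0.9288 × 2.31 = 2.15 mmol/kg

[HCO3⁻] = 2.15 mmol/kg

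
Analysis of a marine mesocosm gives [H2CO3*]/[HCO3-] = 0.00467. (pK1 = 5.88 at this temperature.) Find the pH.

pH = 8.21

From K1 = [H⁺][HCO3-]/[H2CO3*]:  pH = pK1 − log₁₀([H2CO3*]/[HCO3-])
log₁₀(0.00467) = -2.331
pH = 5.88 − (-2.331) = 8.21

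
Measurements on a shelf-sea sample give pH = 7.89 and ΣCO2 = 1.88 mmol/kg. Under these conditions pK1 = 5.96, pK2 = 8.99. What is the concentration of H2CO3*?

α₀ = 1 / (1 + K1/[H⁺] + K1K2/[H⁺]²) = 1 / (1 + 10^+1.93 + 10^+0.83)
   = 1 / (1 + 85.114 + 6.7608) = 1/92.875 = 0.01077
[CO2*] = α₀ × DIC = 0.01077 × 1.88 = 0.0202 mmol/kg

[CO2*] = 0.0202 mmol/kg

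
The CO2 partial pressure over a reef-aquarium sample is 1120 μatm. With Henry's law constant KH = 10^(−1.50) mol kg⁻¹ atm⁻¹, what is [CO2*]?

KH = 10^(−1.50) = 3.162×10^-2 mol kg⁻¹ atm⁻¹
[CO2*] = KH · pCO2 = 3.162×10^-2 × 1120×10^-6 atm = 3.54×10^-5 mol/kg

[CO2*] = 35.4 μmol/kg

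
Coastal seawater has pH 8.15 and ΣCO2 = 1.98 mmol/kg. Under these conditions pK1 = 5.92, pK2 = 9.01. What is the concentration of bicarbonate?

[HCO3⁻] = 1.73 mmol/kg

α₁ = 1 / (1 + [H⁺]/K1 + K2/[H⁺]) = 1 / (1 + 10^-2.23 + 10^-0.86)
   = 1 / (1 + 0.0058884 + 0.13804) = 1/1.1439 = 0.8742
[HCO3⁻] = α₁ × DIC = 0.8742 × 1.98 = 1.73 mmol/kg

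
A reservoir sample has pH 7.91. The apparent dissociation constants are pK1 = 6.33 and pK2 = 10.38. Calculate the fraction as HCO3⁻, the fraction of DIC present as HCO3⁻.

α₁ = 1 / (1 + [H⁺]/K1 + K2/[H⁺]) = 1 / (1 + 10^-1.58 + 10^-2.47)
   = 1 / (1 + 0.026303 + 0.0033884) = 1/1.0297 = 0.9712

α₁ = 0.971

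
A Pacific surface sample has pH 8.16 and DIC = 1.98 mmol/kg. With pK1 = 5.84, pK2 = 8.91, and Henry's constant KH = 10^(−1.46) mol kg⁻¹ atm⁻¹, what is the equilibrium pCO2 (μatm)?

α₀ = 1 / (1 + K1/[H⁺] + K1K2/[H⁺]²) = 1 / (1 + 10^+2.32 + 10^+1.57)
   = 1 / (1 + 208.93 + 37.154) = 1/247.08 = 0.004047
[CO2*] = α₀ × DIC = 0.004047 × 1.98 = 0.008013 mmol/kg = 8.013 μmol/kg
pCO2 = [CO2*]/KH = 8.013×10^-6 / 3.467×10^-2 = 231 μatm

pCO2 = 231 μatm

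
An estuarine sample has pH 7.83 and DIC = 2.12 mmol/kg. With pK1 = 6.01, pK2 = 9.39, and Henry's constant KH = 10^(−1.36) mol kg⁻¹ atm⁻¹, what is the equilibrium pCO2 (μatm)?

α₀ = 1 / (1 + K1/[H⁺] + K1K2/[H⁺]²) = 1 / (1 + 10^+1.82 + 10^+0.26)
   = 1 / (1 + 66.069 + 1.8197) = 1/68.889 = 0.01452
[CO2*] = α₀ × DIC = 0.01452 × 2.12 = 0.03077 mmol/kg
pCO2 = [CO2*]/KH = 3.077×10^-5 / 4.365×10^-2 = 705 μatm

pCO2 = 705 μatm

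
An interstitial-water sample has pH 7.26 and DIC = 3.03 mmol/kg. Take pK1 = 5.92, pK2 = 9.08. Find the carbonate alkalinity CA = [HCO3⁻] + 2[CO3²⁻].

CA = [HCO3⁻] + 2[CO3²⁻] = (α₁ + 2α₂)·DIC
At pH 7.26: [H⁺]/K1 = 10^-1.34 = 0.045709, K2/[H⁺] = 10^-1.82 = 0.015136
α₁ = 1/(1 + 0.045709 + 0.015136) = 1/1.0608 = 0.9426; α₂ = α₁·K2/[H⁺] = 0.01427
α₁ + 2α₂ = 0.9712
CA = 0.9712 × 3.03 = 2.94 mmol/kg

CA = 2.94 mmol/kg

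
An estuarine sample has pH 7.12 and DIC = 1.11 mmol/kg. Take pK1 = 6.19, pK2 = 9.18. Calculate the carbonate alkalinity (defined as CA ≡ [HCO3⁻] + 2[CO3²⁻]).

CA = [HCO3⁻] + 2[CO3²⁻] = (α₁ + 2α₂)·DIC
At pH 7.12: [H⁺]/K1 = 10^-0.93 = 0.11749, K2/[H⁺] = 10^-2.06 = 0.0087096
α₁ = 1/(1 + 0.11749 + 0.0087096) = 1/1.1262 = 0.8879; α₂ = α₁·K2/[H⁺] = 0.007734
α₁ + 2α₂ = 0.9034
CA = 0.9034 × 1.11 = 1.00 mmol/kg

CA = 1.00 mmol/kg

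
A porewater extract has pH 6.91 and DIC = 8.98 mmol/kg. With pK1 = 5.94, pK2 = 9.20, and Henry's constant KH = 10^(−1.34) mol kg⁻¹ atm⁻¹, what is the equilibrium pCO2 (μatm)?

α₀ = 1 / (1 + K1/[H⁺] + K1K2/[H⁺]²) = 1 / (1 + 10^+0.97 + 10^-1.32)
   = 1 / (1 + 9.3325 + 0.047863) = 1/10.380 = 0.09634
[CO2*] = α₀ × DIC = 0.09634 × 8.98 = 0.8651 mmol/kg
pCO2 = [CO2*]/KH = 8.651×10^-4 / 4.571×10^-2 = 1.89×10^4 μatm

pCO2 = 1.89×10^4 μatm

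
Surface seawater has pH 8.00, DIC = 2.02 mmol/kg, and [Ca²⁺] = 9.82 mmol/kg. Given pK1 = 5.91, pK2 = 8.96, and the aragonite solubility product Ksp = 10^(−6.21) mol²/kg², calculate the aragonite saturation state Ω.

α₂ = 1 / (1 + [H⁺]/K2 + [H⁺]²/(K1K2)) = 1 / (1 + 10^+0.96 + 10^-1.13)
   = 1 / (1 + 9.1201 + 0.074131) = 1/10.194 = 0.09809
[CO3²⁻] = α₂ × DIC = 0.09809 × 2.02 = 0.1982 mmol/kg
Ksp = 10^(−6.21) = 6.166×10^-7
Ω = [Ca²⁺][CO3²⁻]/Ksp = (9.82×10^-3)(1.982×10^-4) / 6.166×10^-7 = 3.16

Ω = 3.16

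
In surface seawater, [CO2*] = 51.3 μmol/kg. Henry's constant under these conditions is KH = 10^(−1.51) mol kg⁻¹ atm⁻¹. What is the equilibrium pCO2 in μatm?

KH = 10^(−1.51) = 3.090×10^-2 mol kg⁻¹ atm⁻¹
pCO2 = [CO2*]/KH = 51.3×10^-6 / 3.090×10^-2 = 1.66×10^-3 atm = 1660 μatm

pCO2 = 1660 μatm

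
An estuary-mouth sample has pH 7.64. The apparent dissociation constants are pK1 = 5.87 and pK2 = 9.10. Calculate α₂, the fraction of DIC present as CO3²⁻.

α₂ = 1 / (1 + [H⁺]/K2 + [H⁺]²/(K1K2)) = 1 / (1 + 10^+1.46 + 10^-0.31)
   = 1 / (1 + 28.840 + 0.48978) = 1/30.330 = 0.03297

α₂ = 0.0330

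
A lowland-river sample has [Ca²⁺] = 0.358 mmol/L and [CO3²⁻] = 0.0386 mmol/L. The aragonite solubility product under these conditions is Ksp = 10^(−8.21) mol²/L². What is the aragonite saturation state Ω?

Ksp = 10^(−8.21) = 6.166×10^-9
Ω = [Ca²⁺][CO3²⁻]/Ksp = (0.358×10^-3)(0.0386×10^-3) / 6.166×10^-9 = 2.24

Ω = 2.24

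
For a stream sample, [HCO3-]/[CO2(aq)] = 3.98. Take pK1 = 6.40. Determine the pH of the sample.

pH = 7.00

From K1 = [H⁺][HCO3-]/[CO2(aq)]:  pH = pK1 + log₁₀([HCO3-]/[CO2(aq)])
log₁₀(3.98) = +0.600
pH = 6.40 + (+0.600) = 7.00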